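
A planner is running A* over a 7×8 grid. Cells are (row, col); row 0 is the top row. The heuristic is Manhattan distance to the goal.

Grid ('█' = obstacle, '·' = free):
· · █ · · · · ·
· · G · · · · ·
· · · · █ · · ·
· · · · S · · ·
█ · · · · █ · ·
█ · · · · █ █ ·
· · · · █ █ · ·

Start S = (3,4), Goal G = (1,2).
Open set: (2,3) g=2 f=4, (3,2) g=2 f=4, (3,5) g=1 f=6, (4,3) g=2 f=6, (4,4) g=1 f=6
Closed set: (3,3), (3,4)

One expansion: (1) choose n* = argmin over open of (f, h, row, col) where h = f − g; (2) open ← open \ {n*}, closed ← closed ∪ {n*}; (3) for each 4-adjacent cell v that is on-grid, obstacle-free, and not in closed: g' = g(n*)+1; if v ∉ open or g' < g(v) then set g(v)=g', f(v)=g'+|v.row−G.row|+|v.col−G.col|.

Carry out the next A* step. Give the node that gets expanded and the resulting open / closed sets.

expanded=(2,3); open=[(1,3) g=3 f=4, (2,2) g=3 f=4, (3,2) g=2 f=4, (3,5) g=1 f=6, (4,3) g=2 f=6, (4,4) g=1 f=6]; closed=[(2,3), (3,3), (3,4)]

step 1: expand (2,3) (f=4, h=2) → closed; open now [(1,3) g=3 f=4, (2,2) g=3 f=4, (3,2) g=2 f=4, (3,5) g=1 f=6, (4,3) g=2 f=6, (4,4) g=1 f=6]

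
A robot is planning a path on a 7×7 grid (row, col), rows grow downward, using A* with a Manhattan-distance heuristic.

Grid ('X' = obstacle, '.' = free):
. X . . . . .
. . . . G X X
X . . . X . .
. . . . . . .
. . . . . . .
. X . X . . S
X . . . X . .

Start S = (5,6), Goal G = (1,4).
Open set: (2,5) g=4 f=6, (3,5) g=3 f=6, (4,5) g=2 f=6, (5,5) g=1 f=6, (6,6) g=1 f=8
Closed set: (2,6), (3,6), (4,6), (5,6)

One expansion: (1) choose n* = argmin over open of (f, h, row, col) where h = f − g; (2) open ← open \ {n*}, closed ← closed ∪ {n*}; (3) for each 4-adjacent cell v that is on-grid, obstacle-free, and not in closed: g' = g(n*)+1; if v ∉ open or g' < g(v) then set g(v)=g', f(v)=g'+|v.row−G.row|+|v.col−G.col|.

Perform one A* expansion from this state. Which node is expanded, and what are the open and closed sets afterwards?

expanded=(2,5); open=[(3,5) g=3 f=6, (4,5) g=2 f=6, (5,5) g=1 f=6, (6,6) g=1 f=8]; closed=[(2,5), (2,6), (3,6), (4,6), (5,6)]

step 1: expand (2,5) (f=6, h=2) → closed; open now [(3,5) g=3 f=6, (4,5) g=2 f=6, (5,5) g=1 f=6, (6,6) g=1 f=8]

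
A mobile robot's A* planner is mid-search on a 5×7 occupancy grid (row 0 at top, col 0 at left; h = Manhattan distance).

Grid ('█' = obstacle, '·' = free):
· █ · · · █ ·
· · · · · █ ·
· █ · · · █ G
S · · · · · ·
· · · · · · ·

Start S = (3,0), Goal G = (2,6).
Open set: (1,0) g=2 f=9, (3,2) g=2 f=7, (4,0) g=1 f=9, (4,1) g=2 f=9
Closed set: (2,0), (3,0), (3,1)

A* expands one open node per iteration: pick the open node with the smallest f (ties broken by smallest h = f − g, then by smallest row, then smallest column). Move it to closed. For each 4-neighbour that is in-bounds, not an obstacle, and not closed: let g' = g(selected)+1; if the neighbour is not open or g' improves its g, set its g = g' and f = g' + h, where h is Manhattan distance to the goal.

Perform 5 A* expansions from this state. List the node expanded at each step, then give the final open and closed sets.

order=[(3,2) → (2,2) → (2,3) → (2,4) → (3,3)]; open=[(1,0) g=2 f=9, (1,2) g=4 f=9, (1,3) g=5 f=9, (1,4) g=6 f=9, (3,4) g=4 f=7, (4,0) g=1 f=9, (4,1) g=2 f=9, (4,2) g=3 f=9, (4,3) g=4 f=9]; closed=[(2,0), (2,2), (2,3), (2,4), (3,0), (3,1), (3,2), (3,3)]

step 1: expand (3,2) (f=7, h=5) → closed; open now [(1,0) g=2 f=9, (2,2) g=3 f=7, (3,3) g=3 f=7, (4,0) g=1 f=9, (4,1) g=2 f=9, (4,2) g=3 f=9]
step 2: expand (2,2) (f=7, h=4) → closed; open now [(1,0) g=2 f=9, (1,2) g=4 f=9, (2,3) g=4 f=7, (3,3) g=3 f=7, (4,0) g=1 f=9, (4,1) g=2 f=9, (4,2) g=3 f=9]
step 3: expand (2,3) (f=7, h=3) → closed; open now [(1,0) g=2 f=9, (1,2) g=4 f=9, (1,3) g=5 f=9, (2,4) g=5 f=7, (3,3) g=3 f=7, (4,0) g=1 f=9, (4,1) g=2 f=9, (4,2) g=3 f=9]
step 4: expand (2,4) (f=7, h=2) → closed; open now [(1,0) g=2 f=9, (1,2) g=4 f=9, (1,3) g=5 f=9, (1,4) g=6 f=9, (3,3) g=3 f=7, (3,4) g=6 f=9, (4,0) g=1 f=9, (4,1) g=2 f=9, (4,2) g=3 f=9]
step 5: expand (3,3) (f=7, h=4) → closed; open now [(1,0) g=2 f=9, (1,2) g=4 f=9, (1,3) g=5 f=9, (1,4) g=6 f=9, (3,4) g=4 f=7, (4,0) g=1 f=9, (4,1) g=2 f=9, (4,2) g=3 f=9, (4,3) g=4 f=9]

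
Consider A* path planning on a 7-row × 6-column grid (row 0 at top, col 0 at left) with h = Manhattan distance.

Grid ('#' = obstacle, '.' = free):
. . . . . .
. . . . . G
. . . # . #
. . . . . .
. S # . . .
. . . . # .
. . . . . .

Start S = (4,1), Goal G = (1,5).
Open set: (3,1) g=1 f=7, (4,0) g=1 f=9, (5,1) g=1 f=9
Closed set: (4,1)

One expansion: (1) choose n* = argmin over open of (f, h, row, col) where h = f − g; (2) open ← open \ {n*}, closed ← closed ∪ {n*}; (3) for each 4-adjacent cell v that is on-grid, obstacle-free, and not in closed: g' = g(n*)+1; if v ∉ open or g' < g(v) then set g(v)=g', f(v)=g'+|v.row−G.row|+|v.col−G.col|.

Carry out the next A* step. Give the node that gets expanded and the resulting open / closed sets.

step 1: expand (3,1) (f=7, h=6) → closed; open now [(2,1) g=2 f=7, (3,0) g=2 f=9, (3,2) g=2 f=7, (4,0) g=1 f=9, (5,1) g=1 f=9]

expanded=(3,1); open=[(2,1) g=2 f=7, (3,0) g=2 f=9, (3,2) g=2 f=7, (4,0) g=1 f=9, (5,1) g=1 f=9]; closed=[(3,1), (4,1)]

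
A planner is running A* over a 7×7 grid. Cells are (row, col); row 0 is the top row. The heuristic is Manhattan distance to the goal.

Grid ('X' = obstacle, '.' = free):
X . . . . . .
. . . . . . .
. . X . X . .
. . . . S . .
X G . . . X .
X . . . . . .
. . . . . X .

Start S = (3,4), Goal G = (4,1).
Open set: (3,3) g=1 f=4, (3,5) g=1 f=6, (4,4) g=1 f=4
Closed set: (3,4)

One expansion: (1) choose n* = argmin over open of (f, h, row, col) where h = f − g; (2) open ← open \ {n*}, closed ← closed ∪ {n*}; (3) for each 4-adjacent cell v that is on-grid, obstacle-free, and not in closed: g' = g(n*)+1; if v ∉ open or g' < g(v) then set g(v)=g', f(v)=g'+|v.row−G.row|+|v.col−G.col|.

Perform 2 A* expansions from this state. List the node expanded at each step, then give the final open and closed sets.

step 1: expand (3,3) (f=4, h=3) → closed; open now [(2,3) g=2 f=6, (3,2) g=2 f=4, (3,5) g=1 f=6, (4,3) g=2 f=4, (4,4) g=1 f=4]
step 2: expand (3,2) (f=4, h=2) → closed; open now [(2,3) g=2 f=6, (3,1) g=3 f=4, (3,5) g=1 f=6, (4,2) g=3 f=4, (4,3) g=2 f=4, (4,4) g=1 f=4]

order=[(3,3) → (3,2)]; open=[(2,3) g=2 f=6, (3,1) g=3 f=4, (3,5) g=1 f=6, (4,2) g=3 f=4, (4,3) g=2 f=4, (4,4) g=1 f=4]; closed=[(3,2), (3,3), (3,4)]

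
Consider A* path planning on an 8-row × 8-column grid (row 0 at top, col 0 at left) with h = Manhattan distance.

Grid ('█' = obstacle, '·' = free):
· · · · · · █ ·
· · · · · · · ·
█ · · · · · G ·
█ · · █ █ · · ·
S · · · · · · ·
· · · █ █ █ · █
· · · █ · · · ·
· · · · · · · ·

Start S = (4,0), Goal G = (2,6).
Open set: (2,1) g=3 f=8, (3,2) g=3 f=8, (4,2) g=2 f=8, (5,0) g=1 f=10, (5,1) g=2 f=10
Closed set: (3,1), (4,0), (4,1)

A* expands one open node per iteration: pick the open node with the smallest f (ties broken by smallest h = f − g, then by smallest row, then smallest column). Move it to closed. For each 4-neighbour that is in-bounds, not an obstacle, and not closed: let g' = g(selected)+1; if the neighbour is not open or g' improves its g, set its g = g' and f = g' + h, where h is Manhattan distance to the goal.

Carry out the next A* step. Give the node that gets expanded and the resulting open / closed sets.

step 1: expand (2,1) (f=8, h=5) → closed; open now [(1,1) g=4 f=10, (2,2) g=4 f=8, (3,2) g=3 f=8, (4,2) g=2 f=8, (5,0) g=1 f=10, (5,1) g=2 f=10]

expanded=(2,1); open=[(1,1) g=4 f=10, (2,2) g=4 f=8, (3,2) g=3 f=8, (4,2) g=2 f=8, (5,0) g=1 f=10, (5,1) g=2 f=10]; closed=[(2,1), (3,1), (4,0), (4,1)]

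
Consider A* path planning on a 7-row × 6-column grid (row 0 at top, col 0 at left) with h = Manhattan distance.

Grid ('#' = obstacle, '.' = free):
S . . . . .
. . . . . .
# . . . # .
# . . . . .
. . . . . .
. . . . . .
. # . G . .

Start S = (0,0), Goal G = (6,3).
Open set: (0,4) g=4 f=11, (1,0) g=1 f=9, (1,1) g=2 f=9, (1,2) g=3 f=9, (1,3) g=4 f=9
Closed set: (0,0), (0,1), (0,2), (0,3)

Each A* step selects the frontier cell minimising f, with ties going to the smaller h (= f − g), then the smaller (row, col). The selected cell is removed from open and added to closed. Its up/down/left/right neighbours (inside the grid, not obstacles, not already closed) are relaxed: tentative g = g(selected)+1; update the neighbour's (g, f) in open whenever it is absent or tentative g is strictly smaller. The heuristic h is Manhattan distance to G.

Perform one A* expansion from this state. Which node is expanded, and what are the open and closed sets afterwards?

expanded=(1,3); open=[(0,4) g=4 f=11, (1,0) g=1 f=9, (1,1) g=2 f=9, (1,2) g=3 f=9, (1,4) g=5 f=11, (2,3) g=5 f=9]; closed=[(0,0), (0,1), (0,2), (0,3), (1,3)]

step 1: expand (1,3) (f=9, h=5) → closed; open now [(0,4) g=4 f=11, (1,0) g=1 f=9, (1,1) g=2 f=9, (1,2) g=3 f=9, (1,4) g=5 f=11, (2,3) g=5 f=9]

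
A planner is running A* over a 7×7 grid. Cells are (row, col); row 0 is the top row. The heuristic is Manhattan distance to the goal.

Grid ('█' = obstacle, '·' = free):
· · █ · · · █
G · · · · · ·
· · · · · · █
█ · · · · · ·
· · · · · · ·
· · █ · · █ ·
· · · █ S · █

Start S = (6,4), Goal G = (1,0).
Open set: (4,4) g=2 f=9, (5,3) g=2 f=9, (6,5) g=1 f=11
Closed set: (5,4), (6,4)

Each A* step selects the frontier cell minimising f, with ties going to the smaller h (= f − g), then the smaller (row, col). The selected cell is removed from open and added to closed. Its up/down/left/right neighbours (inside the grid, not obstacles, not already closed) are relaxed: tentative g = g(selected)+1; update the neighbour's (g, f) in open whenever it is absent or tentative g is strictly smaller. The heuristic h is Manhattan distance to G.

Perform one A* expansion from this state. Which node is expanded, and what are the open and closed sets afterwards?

expanded=(4,4); open=[(3,4) g=3 f=9, (4,3) g=3 f=9, (4,5) g=3 f=11, (5,3) g=2 f=9, (6,5) g=1 f=11]; closed=[(4,4), (5,4), (6,4)]

step 1: expand (4,4) (f=9, h=7) → closed; open now [(3,4) g=3 f=9, (4,3) g=3 f=9, (4,5) g=3 f=11, (5,3) g=2 f=9, (6,5) g=1 f=11]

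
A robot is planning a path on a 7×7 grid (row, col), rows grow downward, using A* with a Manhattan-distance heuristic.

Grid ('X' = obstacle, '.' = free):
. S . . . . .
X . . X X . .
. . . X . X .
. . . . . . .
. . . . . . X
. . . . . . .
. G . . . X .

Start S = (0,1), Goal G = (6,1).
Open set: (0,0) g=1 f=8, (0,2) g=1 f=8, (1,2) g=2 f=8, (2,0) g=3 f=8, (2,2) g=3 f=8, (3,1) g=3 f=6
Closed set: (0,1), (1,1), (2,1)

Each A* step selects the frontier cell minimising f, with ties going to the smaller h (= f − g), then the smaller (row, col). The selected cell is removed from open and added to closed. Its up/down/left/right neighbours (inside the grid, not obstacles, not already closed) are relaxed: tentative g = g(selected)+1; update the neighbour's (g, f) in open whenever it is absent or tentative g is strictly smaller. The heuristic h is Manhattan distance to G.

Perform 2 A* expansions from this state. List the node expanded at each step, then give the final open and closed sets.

order=[(3,1) → (4,1)]; open=[(0,0) g=1 f=8, (0,2) g=1 f=8, (1,2) g=2 f=8, (2,0) g=3 f=8, (2,2) g=3 f=8, (3,0) g=4 f=8, (3,2) g=4 f=8, (4,0) g=5 f=8, (4,2) g=5 f=8, (5,1) g=5 f=6]; closed=[(0,1), (1,1), (2,1), (3,1), (4,1)]

step 1: expand (3,1) (f=6, h=3) → closed; open now [(0,0) g=1 f=8, (0,2) g=1 f=8, (1,2) g=2 f=8, (2,0) g=3 f=8, (2,2) g=3 f=8, (3,0) g=4 f=8, (3,2) g=4 f=8, (4,1) g=4 f=6]
step 2: expand (4,1) (f=6, h=2) → closed; open now [(0,0) g=1 f=8, (0,2) g=1 f=8, (1,2) g=2 f=8, (2,0) g=3 f=8, (2,2) g=3 f=8, (3,0) g=4 f=8, (3,2) g=4 f=8, (4,0) g=5 f=8, (4,2) g=5 f=8, (5,1) g=5 f=6]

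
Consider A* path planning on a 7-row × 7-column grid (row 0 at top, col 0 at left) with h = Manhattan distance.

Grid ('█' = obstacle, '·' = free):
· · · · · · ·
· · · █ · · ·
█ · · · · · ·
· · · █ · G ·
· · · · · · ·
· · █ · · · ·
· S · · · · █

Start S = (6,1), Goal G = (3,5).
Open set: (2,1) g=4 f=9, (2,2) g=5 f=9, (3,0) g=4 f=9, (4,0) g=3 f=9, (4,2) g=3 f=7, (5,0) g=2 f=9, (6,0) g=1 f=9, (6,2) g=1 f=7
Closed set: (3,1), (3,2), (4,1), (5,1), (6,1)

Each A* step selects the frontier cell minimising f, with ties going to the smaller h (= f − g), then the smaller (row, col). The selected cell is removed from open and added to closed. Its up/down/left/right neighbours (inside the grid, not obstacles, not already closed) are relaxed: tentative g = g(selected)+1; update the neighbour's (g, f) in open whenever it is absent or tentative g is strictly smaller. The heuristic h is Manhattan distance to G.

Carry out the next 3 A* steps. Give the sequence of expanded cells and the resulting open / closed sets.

order=[(4,2) → (4,3) → (4,4)]; open=[(2,1) g=4 f=9, (2,2) g=5 f=9, (3,0) g=4 f=9, (3,4) g=6 f=7, (4,0) g=3 f=9, (4,5) g=6 f=7, (5,0) g=2 f=9, (5,3) g=5 f=9, (5,4) g=6 f=9, (6,0) g=1 f=9, (6,2) g=1 f=7]; closed=[(3,1), (3,2), (4,1), (4,2), (4,3), (4,4), (5,1), (6,1)]

step 1: expand (4,2) (f=7, h=4) → closed; open now [(2,1) g=4 f=9, (2,2) g=5 f=9, (3,0) g=4 f=9, (4,0) g=3 f=9, (4,3) g=4 f=7, (5,0) g=2 f=9, (6,0) g=1 f=9, (6,2) g=1 f=7]
step 2: expand (4,3) (f=7, h=3) → closed; open now [(2,1) g=4 f=9, (2,2) g=5 f=9, (3,0) g=4 f=9, (4,0) g=3 f=9, (4,4) g=5 f=7, (5,0) g=2 f=9, (5,3) g=5 f=9, (6,0) g=1 f=9, (6,2) g=1 f=7]
step 3: expand (4,4) (f=7, h=2) → closed; open now [(2,1) g=4 f=9, (2,2) g=5 f=9, (3,0) g=4 f=9, (3,4) g=6 f=7, (4,0) g=3 f=9, (4,5) g=6 f=7, (5,0) g=2 f=9, (5,3) g=5 f=9, (5,4) g=6 f=9, (6,0) g=1 f=9, (6,2) g=1 f=7]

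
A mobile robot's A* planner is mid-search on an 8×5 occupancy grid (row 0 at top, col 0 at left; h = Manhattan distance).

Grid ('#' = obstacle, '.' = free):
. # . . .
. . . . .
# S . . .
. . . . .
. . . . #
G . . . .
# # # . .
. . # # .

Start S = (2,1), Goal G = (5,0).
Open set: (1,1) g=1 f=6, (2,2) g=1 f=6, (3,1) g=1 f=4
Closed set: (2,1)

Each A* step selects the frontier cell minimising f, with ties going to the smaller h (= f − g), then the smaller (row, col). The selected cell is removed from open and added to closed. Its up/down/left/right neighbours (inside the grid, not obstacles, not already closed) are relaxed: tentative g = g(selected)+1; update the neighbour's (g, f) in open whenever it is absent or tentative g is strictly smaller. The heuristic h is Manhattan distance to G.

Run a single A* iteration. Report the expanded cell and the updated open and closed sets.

step 1: expand (3,1) (f=4, h=3) → closed; open now [(1,1) g=1 f=6, (2,2) g=1 f=6, (3,0) g=2 f=4, (3,2) g=2 f=6, (4,1) g=2 f=4]

expanded=(3,1); open=[(1,1) g=1 f=6, (2,2) g=1 f=6, (3,0) g=2 f=4, (3,2) g=2 f=6, (4,1) g=2 f=4]; closed=[(2,1), (3,1)]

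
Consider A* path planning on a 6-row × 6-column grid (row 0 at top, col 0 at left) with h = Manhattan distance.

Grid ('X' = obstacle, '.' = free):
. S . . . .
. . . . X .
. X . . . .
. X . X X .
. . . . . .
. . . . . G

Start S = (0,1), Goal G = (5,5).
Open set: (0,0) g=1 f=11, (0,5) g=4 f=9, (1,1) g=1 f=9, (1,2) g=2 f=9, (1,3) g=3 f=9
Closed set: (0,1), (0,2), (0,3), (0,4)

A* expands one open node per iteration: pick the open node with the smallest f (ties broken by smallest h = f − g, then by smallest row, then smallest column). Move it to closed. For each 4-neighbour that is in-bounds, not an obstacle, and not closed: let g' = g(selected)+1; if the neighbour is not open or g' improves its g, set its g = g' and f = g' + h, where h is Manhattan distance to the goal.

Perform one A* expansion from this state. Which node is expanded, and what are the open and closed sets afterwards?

step 1: expand (0,5) (f=9, h=5) → closed; open now [(0,0) g=1 f=11, (1,1) g=1 f=9, (1,2) g=2 f=9, (1,3) g=3 f=9, (1,5) g=5 f=9]

expanded=(0,5); open=[(0,0) g=1 f=11, (1,1) g=1 f=9, (1,2) g=2 f=9, (1,3) g=3 f=9, (1,5) g=5 f=9]; closed=[(0,1), (0,2), (0,3), (0,4), (0,5)]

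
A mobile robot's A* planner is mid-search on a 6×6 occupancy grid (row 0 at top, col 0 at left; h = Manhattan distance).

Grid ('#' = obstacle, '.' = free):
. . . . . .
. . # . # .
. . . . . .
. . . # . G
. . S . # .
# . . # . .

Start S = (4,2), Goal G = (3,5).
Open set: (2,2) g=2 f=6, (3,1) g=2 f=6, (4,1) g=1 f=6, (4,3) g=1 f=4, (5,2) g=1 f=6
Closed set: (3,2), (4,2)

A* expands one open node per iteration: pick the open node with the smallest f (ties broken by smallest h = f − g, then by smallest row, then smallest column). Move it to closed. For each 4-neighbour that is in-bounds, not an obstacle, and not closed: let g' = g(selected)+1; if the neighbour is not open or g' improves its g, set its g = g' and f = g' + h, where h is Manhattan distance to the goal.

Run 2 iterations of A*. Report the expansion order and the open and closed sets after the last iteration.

step 1: expand (4,3) (f=4, h=3) → closed; open now [(2,2) g=2 f=6, (3,1) g=2 f=6, (4,1) g=1 f=6, (5,2) g=1 f=6]
step 2: expand (2,2) (f=6, h=4) → closed; open now [(2,1) g=3 f=8, (2,3) g=3 f=6, (3,1) g=2 f=6, (4,1) g=1 f=6, (5,2) g=1 f=6]

order=[(4,3) → (2,2)]; open=[(2,1) g=3 f=8, (2,3) g=3 f=6, (3,1) g=2 f=6, (4,1) g=1 f=6, (5,2) g=1 f=6]; closed=[(2,2), (3,2), (4,2), (4,3)]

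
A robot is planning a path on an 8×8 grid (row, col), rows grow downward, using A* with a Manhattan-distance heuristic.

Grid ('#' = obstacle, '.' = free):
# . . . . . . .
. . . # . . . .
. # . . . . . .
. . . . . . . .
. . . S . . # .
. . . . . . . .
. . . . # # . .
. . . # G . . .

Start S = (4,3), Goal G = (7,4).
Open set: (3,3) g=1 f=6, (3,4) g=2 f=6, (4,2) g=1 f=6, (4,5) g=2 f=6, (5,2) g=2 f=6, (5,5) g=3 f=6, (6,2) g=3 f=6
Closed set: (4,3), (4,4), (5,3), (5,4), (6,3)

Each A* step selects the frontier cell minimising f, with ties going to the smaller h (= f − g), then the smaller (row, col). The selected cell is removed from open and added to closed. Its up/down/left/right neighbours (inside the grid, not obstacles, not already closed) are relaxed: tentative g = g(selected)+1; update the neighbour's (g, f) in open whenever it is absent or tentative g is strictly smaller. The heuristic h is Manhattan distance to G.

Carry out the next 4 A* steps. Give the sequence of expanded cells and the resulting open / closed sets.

order=[(5,5) → (6,2) → (7,2) → (3,4)]; open=[(2,4) g=3 f=8, (3,3) g=1 f=6, (3,5) g=3 f=8, (4,2) g=1 f=6, (4,5) g=2 f=6, (5,2) g=2 f=6, (5,6) g=4 f=8, (6,1) g=4 f=8, (7,1) g=5 f=8]; closed=[(3,4), (4,3), (4,4), (5,3), (5,4), (5,5), (6,2), (6,3), (7,2)]

step 1: expand (5,5) (f=6, h=3) → closed; open now [(3,3) g=1 f=6, (3,4) g=2 f=6, (4,2) g=1 f=6, (4,5) g=2 f=6, (5,2) g=2 f=6, (5,6) g=4 f=8, (6,2) g=3 f=6]
step 2: expand (6,2) (f=6, h=3) → closed; open now [(3,3) g=1 f=6, (3,4) g=2 f=6, (4,2) g=1 f=6, (4,5) g=2 f=6, (5,2) g=2 f=6, (5,6) g=4 f=8, (6,1) g=4 f=8, (7,2) g=4 f=6]
step 3: expand (7,2) (f=6, h=2) → closed; open now [(3,3) g=1 f=6, (3,4) g=2 f=6, (4,2) g=1 f=6, (4,5) g=2 f=6, (5,2) g=2 f=6, (5,6) g=4 f=8, (6,1) g=4 f=8, (7,1) g=5 f=8]
step 4: expand (3,4) (f=6, h=4) → closed; open now [(2,4) g=3 f=8, (3,3) g=1 f=6, (3,5) g=3 f=8, (4,2) g=1 f=6, (4,5) g=2 f=6, (5,2) g=2 f=6, (5,6) g=4 f=8, (6,1) g=4 f=8, (7,1) g=5 f=8]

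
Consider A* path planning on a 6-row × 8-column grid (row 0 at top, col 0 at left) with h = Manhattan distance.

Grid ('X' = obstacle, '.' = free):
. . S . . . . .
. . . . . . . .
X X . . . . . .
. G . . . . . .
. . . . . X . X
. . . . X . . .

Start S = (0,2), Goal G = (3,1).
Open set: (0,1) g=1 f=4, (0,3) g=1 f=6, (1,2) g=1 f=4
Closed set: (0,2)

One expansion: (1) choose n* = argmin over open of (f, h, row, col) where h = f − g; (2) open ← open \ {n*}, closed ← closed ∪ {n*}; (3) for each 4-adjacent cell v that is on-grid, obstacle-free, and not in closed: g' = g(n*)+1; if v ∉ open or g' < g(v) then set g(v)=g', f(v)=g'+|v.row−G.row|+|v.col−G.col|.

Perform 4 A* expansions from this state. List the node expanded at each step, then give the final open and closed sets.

step 1: expand (0,1) (f=4, h=3) → closed; open now [(0,0) g=2 f=6, (0,3) g=1 f=6, (1,1) g=2 f=4, (1,2) g=1 f=4]
step 2: expand (1,1) (f=4, h=2) → closed; open now [(0,0) g=2 f=6, (0,3) g=1 f=6, (1,0) g=3 f=6, (1,2) g=1 f=4]
step 3: expand (1,2) (f=4, h=3) → closed; open now [(0,0) g=2 f=6, (0,3) g=1 f=6, (1,0) g=3 f=6, (1,3) g=2 f=6, (2,2) g=2 f=4]
step 4: expand (2,2) (f=4, h=2) → closed; open now [(0,0) g=2 f=6, (0,3) g=1 f=6, (1,0) g=3 f=6, (1,3) g=2 f=6, (2,3) g=3 f=6, (3,2) g=3 f=4]

order=[(0,1) → (1,1) → (1,2) → (2,2)]; open=[(0,0) g=2 f=6, (0,3) g=1 f=6, (1,0) g=3 f=6, (1,3) g=2 f=6, (2,3) g=3 f=6, (3,2) g=3 f=4]; closed=[(0,1), (0,2), (1,1), (1,2), (2,2)]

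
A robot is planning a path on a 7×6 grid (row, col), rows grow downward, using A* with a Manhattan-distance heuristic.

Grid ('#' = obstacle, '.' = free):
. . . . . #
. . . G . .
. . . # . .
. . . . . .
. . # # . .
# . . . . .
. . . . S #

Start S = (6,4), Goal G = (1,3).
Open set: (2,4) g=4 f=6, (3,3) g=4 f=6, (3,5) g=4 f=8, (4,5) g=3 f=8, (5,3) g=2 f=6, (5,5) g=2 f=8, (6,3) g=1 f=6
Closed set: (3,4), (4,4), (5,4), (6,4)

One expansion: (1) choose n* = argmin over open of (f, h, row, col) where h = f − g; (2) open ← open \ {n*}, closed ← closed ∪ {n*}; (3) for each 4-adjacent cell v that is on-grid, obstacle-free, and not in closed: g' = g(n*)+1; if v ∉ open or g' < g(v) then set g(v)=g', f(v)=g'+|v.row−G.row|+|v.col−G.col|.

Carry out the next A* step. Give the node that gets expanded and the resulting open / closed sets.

expanded=(2,4); open=[(1,4) g=5 f=6, (2,5) g=5 f=8, (3,3) g=4 f=6, (3,5) g=4 f=8, (4,5) g=3 f=8, (5,3) g=2 f=6, (5,5) g=2 f=8, (6,3) g=1 f=6]; closed=[(2,4), (3,4), (4,4), (5,4), (6,4)]

step 1: expand (2,4) (f=6, h=2) → closed; open now [(1,4) g=5 f=6, (2,5) g=5 f=8, (3,3) g=4 f=6, (3,5) g=4 f=8, (4,5) g=3 f=8, (5,3) g=2 f=6, (5,5) g=2 f=8, (6,3) g=1 f=6]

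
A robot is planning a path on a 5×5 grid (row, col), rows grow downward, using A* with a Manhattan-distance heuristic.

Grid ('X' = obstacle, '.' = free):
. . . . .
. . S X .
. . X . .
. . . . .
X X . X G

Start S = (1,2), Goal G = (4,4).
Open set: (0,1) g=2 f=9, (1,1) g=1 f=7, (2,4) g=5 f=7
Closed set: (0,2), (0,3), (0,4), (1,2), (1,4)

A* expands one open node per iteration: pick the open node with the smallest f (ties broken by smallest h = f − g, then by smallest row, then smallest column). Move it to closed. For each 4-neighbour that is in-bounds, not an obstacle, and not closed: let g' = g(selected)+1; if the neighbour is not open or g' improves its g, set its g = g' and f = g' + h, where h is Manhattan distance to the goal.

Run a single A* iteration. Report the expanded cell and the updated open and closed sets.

step 1: expand (2,4) (f=7, h=2) → closed; open now [(0,1) g=2 f=9, (1,1) g=1 f=7, (2,3) g=6 f=9, (3,4) g=6 f=7]

expanded=(2,4); open=[(0,1) g=2 f=9, (1,1) g=1 f=7, (2,3) g=6 f=9, (3,4) g=6 f=7]; closed=[(0,2), (0,3), (0,4), (1,2), (1,4), (2,4)]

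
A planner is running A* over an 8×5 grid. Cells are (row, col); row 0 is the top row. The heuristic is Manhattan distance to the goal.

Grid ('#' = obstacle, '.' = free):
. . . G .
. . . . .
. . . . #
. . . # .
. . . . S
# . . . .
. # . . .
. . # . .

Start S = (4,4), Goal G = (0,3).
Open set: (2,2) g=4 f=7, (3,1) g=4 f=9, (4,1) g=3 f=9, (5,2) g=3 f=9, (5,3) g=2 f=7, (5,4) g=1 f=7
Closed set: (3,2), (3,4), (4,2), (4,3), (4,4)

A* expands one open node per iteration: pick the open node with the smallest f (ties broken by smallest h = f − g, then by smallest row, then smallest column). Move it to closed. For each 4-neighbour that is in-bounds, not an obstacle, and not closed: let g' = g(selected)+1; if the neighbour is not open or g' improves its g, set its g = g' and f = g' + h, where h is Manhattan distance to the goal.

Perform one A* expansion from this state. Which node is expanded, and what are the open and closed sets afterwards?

step 1: expand (2,2) (f=7, h=3) → closed; open now [(1,2) g=5 f=7, (2,1) g=5 f=9, (2,3) g=5 f=7, (3,1) g=4 f=9, (4,1) g=3 f=9, (5,2) g=3 f=9, (5,3) g=2 f=7, (5,4) g=1 f=7]

expanded=(2,2); open=[(1,2) g=5 f=7, (2,1) g=5 f=9, (2,3) g=5 f=7, (3,1) g=4 f=9, (4,1) g=3 f=9, (5,2) g=3 f=9, (5,3) g=2 f=7, (5,4) g=1 f=7]; closed=[(2,2), (3,2), (3,4), (4,2), (4,3), (4,4)]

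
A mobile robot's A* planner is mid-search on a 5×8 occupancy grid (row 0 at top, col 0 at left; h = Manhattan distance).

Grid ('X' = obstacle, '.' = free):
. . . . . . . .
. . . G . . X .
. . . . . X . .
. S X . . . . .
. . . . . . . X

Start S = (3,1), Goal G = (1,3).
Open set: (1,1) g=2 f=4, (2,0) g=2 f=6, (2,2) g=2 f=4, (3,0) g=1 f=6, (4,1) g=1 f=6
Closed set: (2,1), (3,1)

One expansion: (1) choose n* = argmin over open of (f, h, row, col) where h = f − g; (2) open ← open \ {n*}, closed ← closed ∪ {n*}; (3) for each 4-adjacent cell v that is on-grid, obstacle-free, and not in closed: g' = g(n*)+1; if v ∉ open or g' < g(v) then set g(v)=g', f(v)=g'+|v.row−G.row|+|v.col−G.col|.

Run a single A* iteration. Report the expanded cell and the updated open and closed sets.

step 1: expand (1,1) (f=4, h=2) → closed; open now [(0,1) g=3 f=6, (1,0) g=3 f=6, (1,2) g=3 f=4, (2,0) g=2 f=6, (2,2) g=2 f=4, (3,0) g=1 f=6, (4,1) g=1 f=6]

expanded=(1,1); open=[(0,1) g=3 f=6, (1,0) g=3 f=6, (1,2) g=3 f=4, (2,0) g=2 f=6, (2,2) g=2 f=4, (3,0) g=1 f=6, (4,1) g=1 f=6]; closed=[(1,1), (2,1), (3,1)]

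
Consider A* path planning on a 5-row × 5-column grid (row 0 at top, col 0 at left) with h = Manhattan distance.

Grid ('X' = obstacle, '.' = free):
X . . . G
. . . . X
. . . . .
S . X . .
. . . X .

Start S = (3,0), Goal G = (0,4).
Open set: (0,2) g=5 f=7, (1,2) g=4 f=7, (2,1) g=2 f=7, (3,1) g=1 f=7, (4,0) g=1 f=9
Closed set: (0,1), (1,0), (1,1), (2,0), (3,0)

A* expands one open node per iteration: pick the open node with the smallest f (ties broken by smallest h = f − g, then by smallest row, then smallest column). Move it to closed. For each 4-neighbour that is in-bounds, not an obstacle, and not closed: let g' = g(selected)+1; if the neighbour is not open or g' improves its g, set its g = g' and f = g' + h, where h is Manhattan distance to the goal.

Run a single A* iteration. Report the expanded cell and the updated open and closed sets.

step 1: expand (0,2) (f=7, h=2) → closed; open now [(0,3) g=6 f=7, (1,2) g=4 f=7, (2,1) g=2 f=7, (3,1) g=1 f=7, (4,0) g=1 f=9]

expanded=(0,2); open=[(0,3) g=6 f=7, (1,2) g=4 f=7, (2,1) g=2 f=7, (3,1) g=1 f=7, (4,0) g=1 f=9]; closed=[(0,1), (0,2), (1,0), (1,1), (2,0), (3,0)]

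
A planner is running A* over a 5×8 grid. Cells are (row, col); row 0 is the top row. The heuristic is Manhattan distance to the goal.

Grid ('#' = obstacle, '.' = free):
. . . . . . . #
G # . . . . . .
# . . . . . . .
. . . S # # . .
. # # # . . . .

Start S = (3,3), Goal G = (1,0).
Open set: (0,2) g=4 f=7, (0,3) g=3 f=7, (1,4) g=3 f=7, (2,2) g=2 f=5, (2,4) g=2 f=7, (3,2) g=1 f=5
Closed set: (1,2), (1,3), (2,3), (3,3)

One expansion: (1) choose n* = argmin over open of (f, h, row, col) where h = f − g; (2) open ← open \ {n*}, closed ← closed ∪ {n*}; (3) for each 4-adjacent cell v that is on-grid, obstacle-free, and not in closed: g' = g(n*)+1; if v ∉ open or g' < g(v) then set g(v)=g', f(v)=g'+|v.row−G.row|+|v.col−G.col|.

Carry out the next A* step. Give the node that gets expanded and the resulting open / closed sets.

expanded=(2,2); open=[(0,2) g=4 f=7, (0,3) g=3 f=7, (1,4) g=3 f=7, (2,1) g=3 f=5, (2,4) g=2 f=7, (3,2) g=1 f=5]; closed=[(1,2), (1,3), (2,2), (2,3), (3,3)]

step 1: expand (2,2) (f=5, h=3) → closed; open now [(0,2) g=4 f=7, (0,3) g=3 f=7, (1,4) g=3 f=7, (2,1) g=3 f=5, (2,4) g=2 f=7, (3,2) g=1 f=5]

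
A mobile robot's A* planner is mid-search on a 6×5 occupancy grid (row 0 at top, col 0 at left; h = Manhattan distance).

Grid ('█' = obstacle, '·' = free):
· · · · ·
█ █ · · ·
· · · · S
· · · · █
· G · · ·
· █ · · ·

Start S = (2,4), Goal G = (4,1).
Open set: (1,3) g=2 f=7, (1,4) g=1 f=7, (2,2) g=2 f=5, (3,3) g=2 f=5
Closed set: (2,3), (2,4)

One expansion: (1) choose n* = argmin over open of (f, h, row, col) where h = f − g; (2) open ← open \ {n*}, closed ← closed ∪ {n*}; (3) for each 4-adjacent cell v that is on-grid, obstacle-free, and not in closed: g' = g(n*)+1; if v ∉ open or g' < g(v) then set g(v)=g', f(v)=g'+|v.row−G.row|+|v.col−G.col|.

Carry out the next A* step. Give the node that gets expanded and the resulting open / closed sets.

expanded=(2,2); open=[(1,2) g=3 f=7, (1,3) g=2 f=7, (1,4) g=1 f=7, (2,1) g=3 f=5, (3,2) g=3 f=5, (3,3) g=2 f=5]; closed=[(2,2), (2,3), (2,4)]

step 1: expand (2,2) (f=5, h=3) → closed; open now [(1,2) g=3 f=7, (1,3) g=2 f=7, (1,4) g=1 f=7, (2,1) g=3 f=5, (3,2) g=3 f=5, (3,3) g=2 f=5]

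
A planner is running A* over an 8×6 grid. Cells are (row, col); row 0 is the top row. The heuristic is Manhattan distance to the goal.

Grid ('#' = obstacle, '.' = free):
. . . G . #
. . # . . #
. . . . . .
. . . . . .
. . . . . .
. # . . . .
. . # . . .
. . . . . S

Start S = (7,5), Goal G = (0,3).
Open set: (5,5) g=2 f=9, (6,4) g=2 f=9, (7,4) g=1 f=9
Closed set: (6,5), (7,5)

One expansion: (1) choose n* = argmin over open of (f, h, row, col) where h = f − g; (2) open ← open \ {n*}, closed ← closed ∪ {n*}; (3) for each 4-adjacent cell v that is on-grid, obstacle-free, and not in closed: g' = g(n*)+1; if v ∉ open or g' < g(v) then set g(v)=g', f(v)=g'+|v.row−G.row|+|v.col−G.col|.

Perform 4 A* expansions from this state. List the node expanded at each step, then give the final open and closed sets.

step 1: expand (5,5) (f=9, h=7) → closed; open now [(4,5) g=3 f=9, (5,4) g=3 f=9, (6,4) g=2 f=9, (7,4) g=1 f=9]
step 2: expand (4,5) (f=9, h=6) → closed; open now [(3,5) g=4 f=9, (4,4) g=4 f=9, (5,4) g=3 f=9, (6,4) g=2 f=9, (7,4) g=1 f=9]
step 3: expand (3,5) (f=9, h=5) → closed; open now [(2,5) g=5 f=9, (3,4) g=5 f=9, (4,4) g=4 f=9, (5,4) g=3 f=9, (6,4) g=2 f=9, (7,4) g=1 f=9]
step 4: expand (2,5) (f=9, h=4) → closed; open now [(2,4) g=6 f=9, (3,4) g=5 f=9, (4,4) g=4 f=9, (5,4) g=3 f=9, (6,4) g=2 f=9, (7,4) g=1 f=9]

order=[(5,5) → (4,5) → (3,5) → (2,5)]; open=[(2,4) g=6 f=9, (3,4) g=5 f=9, (4,4) g=4 f=9, (5,4) g=3 f=9, (6,4) g=2 f=9, (7,4) g=1 f=9]; closed=[(2,5), (3,5), (4,5), (5,5), (6,5), (7,5)]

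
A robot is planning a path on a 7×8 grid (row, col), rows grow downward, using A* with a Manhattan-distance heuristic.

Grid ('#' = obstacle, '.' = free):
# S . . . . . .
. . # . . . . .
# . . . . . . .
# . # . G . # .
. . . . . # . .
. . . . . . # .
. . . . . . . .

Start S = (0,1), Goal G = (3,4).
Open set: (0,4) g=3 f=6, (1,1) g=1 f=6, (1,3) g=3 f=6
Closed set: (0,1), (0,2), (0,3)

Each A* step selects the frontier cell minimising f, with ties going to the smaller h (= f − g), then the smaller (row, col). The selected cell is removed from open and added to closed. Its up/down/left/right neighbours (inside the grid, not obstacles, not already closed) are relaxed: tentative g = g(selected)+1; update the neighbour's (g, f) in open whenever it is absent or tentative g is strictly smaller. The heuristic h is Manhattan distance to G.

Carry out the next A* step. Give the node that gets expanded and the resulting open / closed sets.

step 1: expand (0,4) (f=6, h=3) → closed; open now [(0,5) g=4 f=8, (1,1) g=1 f=6, (1,3) g=3 f=6, (1,4) g=4 f=6]

expanded=(0,4); open=[(0,5) g=4 f=8, (1,1) g=1 f=6, (1,3) g=3 f=6, (1,4) g=4 f=6]; closed=[(0,1), (0,2), (0,3), (0,4)]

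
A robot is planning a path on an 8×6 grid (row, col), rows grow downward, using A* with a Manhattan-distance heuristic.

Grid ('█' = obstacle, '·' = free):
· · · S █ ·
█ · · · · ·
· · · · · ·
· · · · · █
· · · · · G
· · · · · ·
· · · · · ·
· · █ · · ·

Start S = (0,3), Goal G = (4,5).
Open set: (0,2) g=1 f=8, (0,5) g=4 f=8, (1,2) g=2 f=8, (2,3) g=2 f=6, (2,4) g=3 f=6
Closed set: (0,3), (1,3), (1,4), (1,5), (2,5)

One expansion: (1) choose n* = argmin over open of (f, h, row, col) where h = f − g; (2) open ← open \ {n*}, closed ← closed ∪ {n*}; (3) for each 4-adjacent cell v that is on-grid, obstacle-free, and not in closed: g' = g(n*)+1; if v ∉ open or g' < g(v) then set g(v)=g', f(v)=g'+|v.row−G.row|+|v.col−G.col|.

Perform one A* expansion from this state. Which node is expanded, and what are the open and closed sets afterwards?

step 1: expand (2,4) (f=6, h=3) → closed; open now [(0,2) g=1 f=8, (0,5) g=4 f=8, (1,2) g=2 f=8, (2,3) g=2 f=6, (3,4) g=4 f=6]

expanded=(2,4); open=[(0,2) g=1 f=8, (0,5) g=4 f=8, (1,2) g=2 f=8, (2,3) g=2 f=6, (3,4) g=4 f=6]; closed=[(0,3), (1,3), (1,4), (1,5), (2,4), (2,5)]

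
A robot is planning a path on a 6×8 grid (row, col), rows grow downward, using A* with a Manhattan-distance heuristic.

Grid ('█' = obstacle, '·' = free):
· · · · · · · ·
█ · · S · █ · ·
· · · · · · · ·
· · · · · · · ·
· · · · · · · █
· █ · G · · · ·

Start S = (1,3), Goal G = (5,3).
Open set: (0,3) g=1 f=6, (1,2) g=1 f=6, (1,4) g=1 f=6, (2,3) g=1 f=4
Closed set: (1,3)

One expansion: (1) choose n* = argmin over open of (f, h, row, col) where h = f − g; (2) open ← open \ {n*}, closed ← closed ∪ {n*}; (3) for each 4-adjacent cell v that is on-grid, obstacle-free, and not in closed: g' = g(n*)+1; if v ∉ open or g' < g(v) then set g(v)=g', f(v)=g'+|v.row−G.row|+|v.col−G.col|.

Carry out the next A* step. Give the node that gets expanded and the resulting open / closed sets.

step 1: expand (2,3) (f=4, h=3) → closed; open now [(0,3) g=1 f=6, (1,2) g=1 f=6, (1,4) g=1 f=6, (2,2) g=2 f=6, (2,4) g=2 f=6, (3,3) g=2 f=4]

expanded=(2,3); open=[(0,3) g=1 f=6, (1,2) g=1 f=6, (1,4) g=1 f=6, (2,2) g=2 f=6, (2,4) g=2 f=6, (3,3) g=2 f=4]; closed=[(1,3), (2,3)]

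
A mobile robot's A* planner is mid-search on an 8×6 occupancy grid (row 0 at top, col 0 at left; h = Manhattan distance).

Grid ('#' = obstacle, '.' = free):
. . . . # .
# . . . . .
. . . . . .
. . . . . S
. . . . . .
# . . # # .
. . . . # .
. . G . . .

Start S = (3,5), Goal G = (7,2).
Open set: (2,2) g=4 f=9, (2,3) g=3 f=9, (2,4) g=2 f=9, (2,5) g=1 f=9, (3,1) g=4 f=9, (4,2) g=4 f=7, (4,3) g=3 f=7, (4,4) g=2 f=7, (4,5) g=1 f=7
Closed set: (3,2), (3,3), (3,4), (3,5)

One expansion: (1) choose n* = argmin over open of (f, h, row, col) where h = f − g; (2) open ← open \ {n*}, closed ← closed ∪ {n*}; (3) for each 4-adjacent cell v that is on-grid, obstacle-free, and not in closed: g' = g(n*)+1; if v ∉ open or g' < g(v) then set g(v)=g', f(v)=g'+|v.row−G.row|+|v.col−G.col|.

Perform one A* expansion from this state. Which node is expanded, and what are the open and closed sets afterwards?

expanded=(4,2); open=[(2,2) g=4 f=9, (2,3) g=3 f=9, (2,4) g=2 f=9, (2,5) g=1 f=9, (3,1) g=4 f=9, (4,1) g=5 f=9, (4,3) g=3 f=7, (4,4) g=2 f=7, (4,5) g=1 f=7, (5,2) g=5 f=7]; closed=[(3,2), (3,3), (3,4), (3,5), (4,2)]

step 1: expand (4,2) (f=7, h=3) → closed; open now [(2,2) g=4 f=9, (2,3) g=3 f=9, (2,4) g=2 f=9, (2,5) g=1 f=9, (3,1) g=4 f=9, (4,1) g=5 f=9, (4,3) g=3 f=7, (4,4) g=2 f=7, (4,5) g=1 f=7, (5,2) g=5 f=7]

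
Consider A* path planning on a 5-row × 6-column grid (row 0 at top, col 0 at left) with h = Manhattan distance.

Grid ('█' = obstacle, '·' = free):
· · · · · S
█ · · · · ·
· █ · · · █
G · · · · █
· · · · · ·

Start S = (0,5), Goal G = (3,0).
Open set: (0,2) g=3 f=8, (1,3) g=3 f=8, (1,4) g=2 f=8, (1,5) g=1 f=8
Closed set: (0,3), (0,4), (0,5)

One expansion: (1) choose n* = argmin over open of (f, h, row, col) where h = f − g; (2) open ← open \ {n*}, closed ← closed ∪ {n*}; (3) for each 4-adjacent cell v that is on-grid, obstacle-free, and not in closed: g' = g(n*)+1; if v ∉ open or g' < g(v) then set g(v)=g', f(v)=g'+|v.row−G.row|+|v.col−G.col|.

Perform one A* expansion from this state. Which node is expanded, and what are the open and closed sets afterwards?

expanded=(0,2); open=[(0,1) g=4 f=8, (1,2) g=4 f=8, (1,3) g=3 f=8, (1,4) g=2 f=8, (1,5) g=1 f=8]; closed=[(0,2), (0,3), (0,4), (0,5)]

step 1: expand (0,2) (f=8, h=5) → closed; open now [(0,1) g=4 f=8, (1,2) g=4 f=8, (1,3) g=3 f=8, (1,4) g=2 f=8, (1,5) g=1 f=8]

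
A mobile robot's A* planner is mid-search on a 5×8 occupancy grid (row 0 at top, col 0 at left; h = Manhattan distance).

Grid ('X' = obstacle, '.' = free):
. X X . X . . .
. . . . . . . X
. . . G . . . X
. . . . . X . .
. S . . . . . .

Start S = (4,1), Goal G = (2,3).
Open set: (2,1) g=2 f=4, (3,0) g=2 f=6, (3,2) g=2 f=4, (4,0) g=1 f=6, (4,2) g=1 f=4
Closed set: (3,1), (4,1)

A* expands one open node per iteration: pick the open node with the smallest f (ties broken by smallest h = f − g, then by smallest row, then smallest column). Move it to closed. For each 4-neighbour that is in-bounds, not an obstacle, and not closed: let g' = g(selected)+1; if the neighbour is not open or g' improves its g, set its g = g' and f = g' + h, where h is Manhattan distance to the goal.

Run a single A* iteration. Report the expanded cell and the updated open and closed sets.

expanded=(2,1); open=[(1,1) g=3 f=6, (2,0) g=3 f=6, (2,2) g=3 f=4, (3,0) g=2 f=6, (3,2) g=2 f=4, (4,0) g=1 f=6, (4,2) g=1 f=4]; closed=[(2,1), (3,1), (4,1)]

step 1: expand (2,1) (f=4, h=2) → closed; open now [(1,1) g=3 f=6, (2,0) g=3 f=6, (2,2) g=3 f=4, (3,0) g=2 f=6, (3,2) g=2 f=4, (4,0) g=1 f=6, (4,2) g=1 f=4]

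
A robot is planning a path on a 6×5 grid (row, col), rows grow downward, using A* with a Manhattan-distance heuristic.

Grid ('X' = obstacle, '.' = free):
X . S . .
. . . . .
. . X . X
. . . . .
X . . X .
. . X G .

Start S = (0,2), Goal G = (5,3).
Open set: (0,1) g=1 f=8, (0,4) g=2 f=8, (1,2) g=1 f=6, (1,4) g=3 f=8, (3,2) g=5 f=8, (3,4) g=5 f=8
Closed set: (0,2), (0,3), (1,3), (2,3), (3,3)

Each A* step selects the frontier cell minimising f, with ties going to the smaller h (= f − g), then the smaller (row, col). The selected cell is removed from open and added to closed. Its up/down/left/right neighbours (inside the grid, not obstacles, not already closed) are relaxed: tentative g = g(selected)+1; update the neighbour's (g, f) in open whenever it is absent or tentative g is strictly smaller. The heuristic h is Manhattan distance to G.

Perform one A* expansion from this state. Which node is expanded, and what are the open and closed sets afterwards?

expanded=(1,2); open=[(0,1) g=1 f=8, (0,4) g=2 f=8, (1,1) g=2 f=8, (1,4) g=3 f=8, (3,2) g=5 f=8, (3,4) g=5 f=8]; closed=[(0,2), (0,3), (1,2), (1,3), (2,3), (3,3)]

step 1: expand (1,2) (f=6, h=5) → closed; open now [(0,1) g=1 f=8, (0,4) g=2 f=8, (1,1) g=2 f=8, (1,4) g=3 f=8, (3,2) g=5 f=8, (3,4) g=5 f=8]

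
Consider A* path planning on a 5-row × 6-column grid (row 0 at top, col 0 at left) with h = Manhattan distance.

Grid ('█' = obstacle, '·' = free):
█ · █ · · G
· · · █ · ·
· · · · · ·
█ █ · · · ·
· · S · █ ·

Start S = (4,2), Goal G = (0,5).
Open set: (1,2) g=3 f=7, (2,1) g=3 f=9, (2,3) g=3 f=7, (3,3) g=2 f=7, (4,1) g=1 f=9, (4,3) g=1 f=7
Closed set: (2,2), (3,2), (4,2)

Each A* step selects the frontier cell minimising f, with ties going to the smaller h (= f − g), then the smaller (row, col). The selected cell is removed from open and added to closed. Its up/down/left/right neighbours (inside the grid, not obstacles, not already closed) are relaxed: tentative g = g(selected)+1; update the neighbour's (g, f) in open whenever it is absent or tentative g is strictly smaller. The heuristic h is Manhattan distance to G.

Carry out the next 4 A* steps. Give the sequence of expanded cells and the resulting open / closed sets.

order=[(1,2) → (2,3) → (2,4) → (1,4)]; open=[(0,4) g=6 f=7, (1,1) g=4 f=9, (1,5) g=6 f=7, (2,1) g=3 f=9, (2,5) g=5 f=7, (3,3) g=2 f=7, (3,4) g=5 f=9, (4,1) g=1 f=9, (4,3) g=1 f=7]; closed=[(1,2), (1,4), (2,2), (2,3), (2,4), (3,2), (4,2)]

step 1: expand (1,2) (f=7, h=4) → closed; open now [(1,1) g=4 f=9, (2,1) g=3 f=9, (2,3) g=3 f=7, (3,3) g=2 f=7, (4,1) g=1 f=9, (4,3) g=1 f=7]
step 2: expand (2,3) (f=7, h=4) → closed; open now [(1,1) g=4 f=9, (2,1) g=3 f=9, (2,4) g=4 f=7, (3,3) g=2 f=7, (4,1) g=1 f=9, (4,3) g=1 f=7]
step 3: expand (2,4) (f=7, h=3) → closed; open now [(1,1) g=4 f=9, (1,4) g=5 f=7, (2,1) g=3 f=9, (2,5) g=5 f=7, (3,3) g=2 f=7, (3,4) g=5 f=9, (4,1) g=1 f=9, (4,3) g=1 f=7]
step 4: expand (1,4) (f=7, h=2) → closed; open now [(0,4) g=6 f=7, (1,1) g=4 f=9, (1,5) g=6 f=7, (2,1) g=3 f=9, (2,5) g=5 f=7, (3,3) g=2 f=7, (3,4) g=5 f=9, (4,1) g=1 f=9, (4,3) g=1 f=7]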